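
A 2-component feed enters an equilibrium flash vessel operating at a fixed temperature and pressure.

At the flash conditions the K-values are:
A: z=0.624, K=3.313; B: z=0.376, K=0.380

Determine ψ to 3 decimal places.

Let ψ = V/F and solve Σ zᵢ(Kᵢ−1)/(1+ψ(Kᵢ−1)) = 0.
Check two-phase: ΣzᵢKᵢ = 2.210 > 1 and Σzᵢ/Kᵢ = 1.178 > 1, so g(0) = 1.210 > 0 and g(1) = -0.178 < 0.
Iterate (Newton) starting at ψ = 0.62:
  ψ = 0.620: g = 0.2143, g' = -0.945 → ψ = 0.847
  ψ = 0.847: g = -0.0029, g' = -1.022 → ψ = 0.844
Converged at ψ = 0.844.

ψ = 0.844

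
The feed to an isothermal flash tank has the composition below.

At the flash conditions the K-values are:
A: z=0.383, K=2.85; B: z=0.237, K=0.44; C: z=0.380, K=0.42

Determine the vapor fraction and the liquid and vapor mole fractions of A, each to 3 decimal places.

Let ψ = V/F and solve Σ zᵢ(Kᵢ−1)/(1+ψ(Kᵢ−1)) = 0.
g(0) = ΣzᵢKᵢ − 1 = 0.355 and g(1) = 1 − Σzᵢ/Kᵢ = -0.578, so a root lies in (0, 1).
Newton–Raphson from ψ = 0.5:
  ψ = 0.500: g = -0.1267, g' = -0.751 → ψ = 0.331
  ψ = 0.331: g = 0.0036, g' = -0.812 → ψ = 0.336
Converged at ψ = 0.336.
Compositions from xᵢ = zᵢ/(1+ψ(Kᵢ−1)), yᵢ = Kᵢxᵢ:
  A: x = 0.236, y = 0.673
  B: x = 0.292, y = 0.128
  C: x = 0.472, y = 0.198

ψ = 0.336, x_A = 0.236, y_A = 0.673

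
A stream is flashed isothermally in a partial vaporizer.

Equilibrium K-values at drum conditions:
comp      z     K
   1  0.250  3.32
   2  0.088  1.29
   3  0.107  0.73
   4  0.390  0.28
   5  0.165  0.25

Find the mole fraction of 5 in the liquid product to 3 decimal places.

x_5 = 0.182

Material balance + equilibrium reduce to Σ zᵢ(Kᵢ−1)/(1+ψ(Kᵢ−1)) = 0.
Check two-phase: ΣzᵢKᵢ = 1.172 > 1 and Σzᵢ/Kᵢ = 2.343 > 1, so g(0) = 0.172 > 0 and g(1) = -1.343 < 0.
Iterate (Newton) starting at ψ = 0.69:
  ψ = 0.690: g = -0.6057, g' = -1.413 → ψ = 0.261
  ψ = 0.261: g = -0.1460, g' = -0.987 → ψ = 0.113
  ψ = 0.113: g = 0.0131, g' = -1.209 → ψ = 0.124
Converged at ψ = 0.124.
Compositions from xᵢ = zᵢ/(1+ψ(Kᵢ−1)), yᵢ = Kᵢxᵢ:
  1: x = 0.194, y = 0.644
  2: x = 0.085, y = 0.110
  3: x = 0.111, y = 0.081
  4: x = 0.428, y = 0.120
  5: x = 0.182, y = 0.045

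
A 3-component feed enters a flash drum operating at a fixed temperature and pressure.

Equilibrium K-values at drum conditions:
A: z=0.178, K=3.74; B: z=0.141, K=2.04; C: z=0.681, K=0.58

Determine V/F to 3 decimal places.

V/F = 0.387

Material balance + equilibrium reduce to Σ zᵢ(Kᵢ−1)/(1+V/F(Kᵢ−1)) = 0.
Check two-phase: ΣzᵢKᵢ = 1.348 > 1 and Σzᵢ/Kᵢ = 1.291 > 1, so g(0) = 0.348 > 0 and g(1) = -0.291 < 0.
Iterate (Newton) starting at V/F = 0.5:
  V/F = 0.500: g = -0.0598, g' = -0.496 → V/F = 0.380
  V/F = 0.380: g = 0.0040, g' = -0.570 → V/F = 0.387
Converged at V/F = 0.387.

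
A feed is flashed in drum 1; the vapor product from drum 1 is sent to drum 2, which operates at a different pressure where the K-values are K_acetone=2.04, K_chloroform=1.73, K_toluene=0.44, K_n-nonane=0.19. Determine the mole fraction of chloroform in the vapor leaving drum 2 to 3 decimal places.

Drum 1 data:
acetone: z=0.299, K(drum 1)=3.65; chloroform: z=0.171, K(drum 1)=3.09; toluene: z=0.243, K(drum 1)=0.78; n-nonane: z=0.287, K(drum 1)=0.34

Drum 1:
Rachford–Rice: g(ψ₁) = Σ zᵢ(Kᵢ−1)/(1+ψ₁(Kᵢ−1)) = 0.
Check two-phase: ΣzᵢKᵢ = 1.907 > 1 and Σzᵢ/Kᵢ = 1.293 > 1, so g(0) = 0.907 > 0 and g(1) = -0.293 < 0.
Newton iteration, ψ₁⁰ = 0.37:
  ψ₁ = 0.370: g = 0.2928, g' = -1.006 → ψ₁ = 0.661
  ψ₁ = 0.661: g = 0.0393, g' = -0.819 → ψ₁ = 0.709
Converged at ψ₁ = 0.709.
Drum-1 compositions:
  acetone: x = 0.104, y = 0.379
  chloroform: x = 0.069, y = 0.213
  toluene: x = 0.288, y = 0.225
  n-nonane: x = 0.539, y = 0.183
Drum-2 feed = drum-1 vapor: z₂ = (0.3791, 0.2129, 0.2246, 0.1834).
Drum 2:
Newton iteration, ψ₂⁰ = 0.3:
  ψ₂ = 0.300: g = 0.0807, g' = -0.626 → ψ₂ = 0.429
  ψ₂ = 0.429: g = -0.0020, g' = -0.666 → ψ₂ = 0.426
Converged at ψ₂ = 0.426.
  acetone: x = 0.263, y = 0.536
  chloroform: x = 0.162, y = 0.281
  toluene: x = 0.295, y = 0.130
  n-nonane: x = 0.280, y = 0.053

y_chloroform (drum 2) = 0.281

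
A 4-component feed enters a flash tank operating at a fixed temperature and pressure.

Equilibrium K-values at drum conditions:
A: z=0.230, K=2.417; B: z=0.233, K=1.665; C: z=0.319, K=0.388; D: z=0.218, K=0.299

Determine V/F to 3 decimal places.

V/F = 0.186

Rachford–Rice: g(V/F) = Σ zᵢ(Kᵢ−1)/(1+V/F(Kᵢ−1)) = 0.
Check two-phase: ΣzᵢKᵢ = 1.133 > 1 and Σzᵢ/Kᵢ = 1.786 > 1, so g(0) = 0.133 > 0 and g(1) = -0.786 < 0.
Newton–Raphson from V/F = 0.5:
  V/F = 0.500: g = -0.2096, g' = -0.718 → V/F = 0.208
  V/F = 0.208: g = -0.0149, g' = -0.659 → V/F = 0.186
Converged at V/F = 0.186.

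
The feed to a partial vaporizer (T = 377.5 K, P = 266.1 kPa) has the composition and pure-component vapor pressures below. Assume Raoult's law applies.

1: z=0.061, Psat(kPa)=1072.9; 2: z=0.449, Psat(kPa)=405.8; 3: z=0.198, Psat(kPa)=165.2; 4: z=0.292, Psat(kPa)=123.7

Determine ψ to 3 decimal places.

ψ = 0.376

Raoult's law: Kᵢ = Pᵢˢᵃᵗ/P = Pᵢˢᵃᵗ/266.1.
  K_1 = 1072.9/266.1 = 4.03194, K_2 = 405.8/266.1 = 1.52499, K_3 = 165.2/266.1 = 0.62082, K_4 = 123.7/266.1 = 0.46486
Let ψ = V/F and solve Σ zᵢ(Kᵢ−1)/(1+ψ(Kᵢ−1)) = 0.
Feasibility: ΣzᵢKᵢ = 1.189, Σzᵢ/Kᵢ = 1.257 — both > 1, two phases present.
Newton iteration, ψ⁰ = 0.55:
  ψ = 0.550: g = -0.0641, g' = -0.367 → ψ = 0.375
  ψ = 0.375: g = 0.0004, g' = -0.379 → ψ = 0.376
Converged at ψ = 0.376.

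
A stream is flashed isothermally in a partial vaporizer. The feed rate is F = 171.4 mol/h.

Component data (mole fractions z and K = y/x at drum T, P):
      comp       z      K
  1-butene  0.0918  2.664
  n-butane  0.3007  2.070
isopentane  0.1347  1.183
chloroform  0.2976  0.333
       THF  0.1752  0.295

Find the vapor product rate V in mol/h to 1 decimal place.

V = 42.1 mol/h

Rachford–Rice: g(V/F) = Σ zᵢ(Kᵢ−1)/(1+V/F(Kᵢ−1)) = 0.
Feasibility: ΣzᵢKᵢ = 1.1771, Σzᵢ/Kᵢ = 1.7812 — both > 1, two phases present.
Newton–Raphson from V/F = 0.59:
  V/F = 0.5900: g = -0.24222, g' = -0.8130 → V/F = 0.2921
  V/F = 0.2921: g = -0.03073, g' = -0.6613 → V/F = 0.2456
  V/F = 0.2456: g = 0.00005, g' = -0.6648 → V/F = 0.2457
Converged at V/F = 0.2457.
Then V = V/F·F = 0.2457·171.4 = 42.1 mol/h and L = F − V = 129.3 mol/h.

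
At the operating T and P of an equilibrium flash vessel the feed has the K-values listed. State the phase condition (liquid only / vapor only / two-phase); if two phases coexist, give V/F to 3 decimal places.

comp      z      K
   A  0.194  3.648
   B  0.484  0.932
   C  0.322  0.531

two-phase, V/F = 0.473

ΣzᵢKᵢ = 1.330; Σzᵢ/Kᵢ = 1.179.
Both exceed 1, so a two-phase solution exists.
Rachford–Rice: g(ψ) = Σ zᵢ(Kᵢ−1)/(1+ψ(Kᵢ−1)) = 0.
Newton–Raphson from ψ = 0.5:
  ψ = 0.500: g = -0.0103, g' = -0.375 → ψ = 0.473
Converged at ψ = 0.473.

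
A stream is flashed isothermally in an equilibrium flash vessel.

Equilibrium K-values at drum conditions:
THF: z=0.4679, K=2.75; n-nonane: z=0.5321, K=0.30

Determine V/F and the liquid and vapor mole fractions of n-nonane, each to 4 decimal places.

Iterate (Newton) starting at V/F = 0.34:
  V/F = 0.3400: g = 0.02456, g' = -1.0123 → V/F = 0.3643
  V/F = 0.3643: g = 0.00011, g' = -1.0042 → V/F = 0.3644
Converged at V/F = 0.3644.
Compositions from xᵢ = zᵢ/(1+V/F(Kᵢ−1)), yᵢ = Kᵢxᵢ:
  THF: x = 0.2857, y = 0.7857
  n-nonane: x = 0.7143, y = 0.2143

V/F = 0.3644, x_n-nonane = 0.7143, y_n-nonane = 0.2143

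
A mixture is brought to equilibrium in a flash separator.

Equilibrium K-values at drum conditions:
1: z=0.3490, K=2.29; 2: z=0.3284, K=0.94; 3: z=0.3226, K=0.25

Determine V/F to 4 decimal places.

Rachford–Rice: g(V/F) = Σ zᵢ(Kᵢ−1)/(1+V/F(Kᵢ−1)) = 0.
g(0) = ΣzᵢKᵢ − 1 = 0.1886 and g(1) = 1 − Σzᵢ/Kᵢ = -0.7922, so a root lies in (0, 1).
Iterate (Newton) starting at V/F = 0.55:
  V/F = 0.5500: g = -0.16885, g' = -0.7257 → V/F = 0.3173
  V/F = 0.3173: g = -0.01817, g' = -0.6061 → V/F = 0.2874
  V/F = 0.2874: g = -0.00002, g' = -0.6052 → V/F = 0.2873
Converged at V/F = 0.2873.

V/F = 0.2873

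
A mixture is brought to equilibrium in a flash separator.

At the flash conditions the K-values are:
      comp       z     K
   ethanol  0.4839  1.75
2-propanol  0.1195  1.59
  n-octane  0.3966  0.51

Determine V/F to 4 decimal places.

Rachford–Rice: g(V/F) = Σ zᵢ(Kᵢ−1)/(1+V/F(Kᵢ−1)) = 0.
g(0) = ΣzᵢKᵢ − 1 = 0.2391 and g(1) = 1 − Σzᵢ/Kᵢ = -0.1293, so a root lies in (0, 1).
Newton iteration, V/F⁰ = 0.5:
  V/F = 0.5000: g = 0.06099, g' = -0.3358 → V/F = 0.6816
  V/F = 0.6816: g = -0.00135, g' = -0.3550 → V/F = 0.6778
Converged at V/F = 0.6778.

V/F = 0.6778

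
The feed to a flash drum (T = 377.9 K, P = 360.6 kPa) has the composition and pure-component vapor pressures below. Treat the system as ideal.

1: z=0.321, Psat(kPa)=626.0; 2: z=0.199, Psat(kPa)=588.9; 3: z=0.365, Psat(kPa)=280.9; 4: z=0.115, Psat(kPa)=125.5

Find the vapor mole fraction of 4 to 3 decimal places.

y_4 = 0.077

Raoult's law: Kᵢ = Pᵢˢᵃᵗ/P = Pᵢˢᵃᵗ/360.6.
  K_1 = 626.0/360.6 = 1.73600, K_2 = 588.9/360.6 = 1.63311, K_3 = 280.9/360.6 = 0.77898, K_4 = 125.5/360.6 = 0.34803
Rachford–Rice: g(ψ) = Σ zᵢ(Kᵢ−1)/(1+ψ(Kᵢ−1)) = 0.
Feasibility: ΣzᵢKᵢ = 1.207, Σzᵢ/Kᵢ = 1.106 — both > 1, two phases present.
Newton iteration, ψ⁰ = 0.35:
  ψ = 0.350: g = 0.1064, g' = -0.266 → ψ = 0.749
  ψ = 0.749: g = -0.0056, g' = -0.321 → ψ = 0.732
Converged at ψ = 0.732.
Compositions from xᵢ = zᵢ/(1+ψ(Kᵢ−1)), yᵢ = Kᵢxᵢ:
  1: x = 0.209, y = 0.362
  2: x = 0.136, y = 0.222
  3: x = 0.435, y = 0.339
  4: x = 0.220, y = 0.077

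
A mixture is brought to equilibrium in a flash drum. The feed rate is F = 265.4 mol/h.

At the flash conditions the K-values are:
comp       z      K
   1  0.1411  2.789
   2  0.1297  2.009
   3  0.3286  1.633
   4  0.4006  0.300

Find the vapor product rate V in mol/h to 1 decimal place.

V = 112.7 mol/h

Material balance + equilibrium reduce to Σ zᵢ(Kᵢ−1)/(1+β(Kᵢ−1)) = 0.
Feasibility: ΣzᵢKᵢ = 1.3109, Σzᵢ/Kᵢ = 1.6517 — both > 1, two phases present.
Newton iteration, β⁰ = 0.57:
  β = 0.5700: g = -0.10567, g' = -0.7785 → β = 0.4343
  β = 0.4343: g = -0.00668, g' = -0.6931 → β = 0.4246
Converged at β = 0.4246.
Then V = β·F = 0.4246·265.4 = 112.7 mol/h and L = F − V = 152.7 mol/h.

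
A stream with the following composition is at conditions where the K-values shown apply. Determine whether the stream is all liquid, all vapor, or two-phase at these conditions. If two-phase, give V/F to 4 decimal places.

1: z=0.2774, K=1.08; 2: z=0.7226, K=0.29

all liquid

ΣzᵢKᵢ = 0.5091; Σzᵢ/Kᵢ = 2.7486.
Since ΣzᵢKᵢ < 1 the mixture is below its bubble point — single liquid phase.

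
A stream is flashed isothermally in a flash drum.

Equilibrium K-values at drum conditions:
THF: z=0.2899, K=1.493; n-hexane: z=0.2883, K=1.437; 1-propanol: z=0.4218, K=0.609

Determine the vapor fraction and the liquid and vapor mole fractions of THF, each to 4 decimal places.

Iterate (Newton) starting at ψ = 0.34:
  ψ = 0.3400: g = 0.04188, g' = -0.1792 → ψ = 0.5737
  ψ = 0.5737: g = -0.00048, g' = -0.1852 → ψ = 0.5711
Converged at ψ = 0.5711.
Compositions from xᵢ = zᵢ/(1+ψ(Kᵢ−1)), yᵢ = Kᵢxᵢ:
  THF: x = 0.2262, y = 0.3377
  n-hexane: x = 0.2307, y = 0.3315
  1-propanol: x = 0.5431, y = 0.3307

ψ = 0.5711, x_THF = 0.2262, y_THF = 0.3377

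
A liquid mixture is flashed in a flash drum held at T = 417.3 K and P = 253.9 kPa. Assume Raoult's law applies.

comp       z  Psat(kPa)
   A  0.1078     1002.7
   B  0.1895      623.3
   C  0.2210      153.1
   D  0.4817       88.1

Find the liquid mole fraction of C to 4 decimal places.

x_C = 0.2355

Raoult's law: Kᵢ = Pᵢˢᵃᵗ/P = Pᵢˢᵃᵗ/253.9.
  K_A = 1002.7/253.9 = 3.949193, K_B = 623.3/253.9 = 2.454904, K_C = 153.1/253.9 = 0.602993, K_D = 88.1/253.9 = 0.346987
Material balance + equilibrium reduce to Σ zᵢ(Kᵢ−1)/(1+V/F(Kᵢ−1)) = 0.
Check two-phase: ΣzᵢKᵢ = 1.1913 > 1 and Σzᵢ/Kᵢ = 1.8592 > 1, so g(0) = 0.1913 > 0 and g(1) = -0.8592 < 0.
Newton–Raphson from V/F = 0.56:
  V/F = 0.5600: g = -0.33690, g' = -0.8233 → V/F = 0.1508
  V/F = 0.1508: g = 0.00393, g' = -1.0111 → V/F = 0.1547
Converged at V/F = 0.1547.
Compositions from xᵢ = zᵢ/(1+V/F(Kᵢ−1)), yᵢ = Kᵢxᵢ:
  A: x = 0.0740, y = 0.2924
  B: x = 0.1547, y = 0.3797
  C: x = 0.2355, y = 0.1420
  D: x = 0.5358, y = 0.1859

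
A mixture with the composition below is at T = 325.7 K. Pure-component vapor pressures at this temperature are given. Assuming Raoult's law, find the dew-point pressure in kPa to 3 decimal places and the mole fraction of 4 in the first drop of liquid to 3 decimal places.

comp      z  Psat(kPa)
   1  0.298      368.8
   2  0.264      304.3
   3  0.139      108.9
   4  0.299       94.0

Pdew = 163.057 kPa, x_4 = 0.519

At the dew point ψ → 1, so Σzᵢ/Kᵢ = 1 with Kᵢ = Pᵢˢᵃᵗ/P ⇒ 1/P = Σzᵢ/Pᵢˢᵃᵗ.
1/P = 0.298/368.8 + 0.264/304.3 + 0.139/108.9 + 0.299/94.0 = 0.006133 ⇒ P = 163.057 kPa
xᵢ = zᵢP/Pᵢˢᵃᵗ ⇒ x_4 = 0.299·163.057/94.0 = 0.519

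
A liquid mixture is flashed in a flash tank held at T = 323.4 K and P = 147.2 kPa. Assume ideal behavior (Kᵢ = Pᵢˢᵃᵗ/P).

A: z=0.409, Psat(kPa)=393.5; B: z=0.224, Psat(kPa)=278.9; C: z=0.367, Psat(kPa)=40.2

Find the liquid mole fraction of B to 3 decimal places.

x_B = 0.146

Raoult's law: Kᵢ = Pᵢˢᵃᵗ/P = Pᵢˢᵃᵗ/147.2.
  K_A = 393.5/147.2 = 2.67323, K_B = 278.9/147.2 = 1.89470, K_C = 40.2/147.2 = 0.27310
Material balance + equilibrium reduce to Σ zᵢ(Kᵢ−1)/(1+V/F(Kᵢ−1)) = 0.
g(0) = ΣzᵢKᵢ − 1 = 0.618 and g(1) = 1 − Σzᵢ/Kᵢ = -0.615, so a root lies in (0, 1).
Newton–Raphson from V/F = 0.52:
  V/F = 0.520: g = 0.0738, g' = -0.912 → V/F = 0.601
  V/F = 0.601: g = -0.0021, g' = -0.972 → V/F = 0.599
Converged at V/F = 0.599.
Compositions from xᵢ = zᵢ/(1+V/F(Kᵢ−1)), yᵢ = Kᵢxᵢ:
  A: x = 0.204, y = 0.546
  B: x = 0.146, y = 0.276
  C: x = 0.650, y = 0.177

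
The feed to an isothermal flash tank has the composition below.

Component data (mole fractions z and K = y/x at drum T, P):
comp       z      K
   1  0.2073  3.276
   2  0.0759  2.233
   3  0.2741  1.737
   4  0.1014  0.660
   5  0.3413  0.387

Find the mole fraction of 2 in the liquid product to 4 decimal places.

Rachford–Rice: g(ψ) = Σ zᵢ(Kᵢ−1)/(1+ψ(Kᵢ−1)) = 0.
g(0) = ΣzᵢKᵢ − 1 = 0.5237 and g(1) = 1 − Σzᵢ/Kᵢ = -0.2906, so a root lies in (0, 1).
Newton–Raphson from ψ = 0.5:
  ψ = 0.5000: g = 0.08297, g' = -0.6423 → ψ = 0.6292
  ψ = 0.6292: g = 0.00029, g' = -0.6465 → ψ = 0.6296
Converged at ψ = 0.6296.
Compositions from xᵢ = zᵢ/(1+ψ(Kᵢ−1)), yᵢ = Kᵢxᵢ:
  1: x = 0.0852, y = 0.2791
  2: x = 0.0427, y = 0.0954
  3: x = 0.1872, y = 0.3252
  4: x = 0.1290, y = 0.0852
  5: x = 0.5558, y = 0.2151

x_2 = 0.0427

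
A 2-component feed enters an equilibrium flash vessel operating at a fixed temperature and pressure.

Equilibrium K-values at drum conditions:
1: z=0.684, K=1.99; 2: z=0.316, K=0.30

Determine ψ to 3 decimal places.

ψ = 0.658

Binary case is linear: z₁(K₁−1)(1+ψ(K₂−1)) + z₂(K₂−1)(1+ψ(K₁−1)) = 0
⇒ ψ = [z₁(K₁−1)+z₂(K₂−1)] / [−(K₁−1)(K₂−1)] = 0.4560/0.6930 = 0.658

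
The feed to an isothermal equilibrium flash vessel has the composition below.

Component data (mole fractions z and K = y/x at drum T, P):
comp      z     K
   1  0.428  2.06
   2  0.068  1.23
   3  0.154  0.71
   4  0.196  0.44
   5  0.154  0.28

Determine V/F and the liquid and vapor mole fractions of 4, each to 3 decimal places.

V/F = 0.371, x_4 = 0.247, y_4 = 0.109

Material balance + equilibrium reduce to Σ zᵢ(Kᵢ−1)/(1+V/F(Kᵢ−1)) = 0.
Check two-phase: ΣzᵢKᵢ = 1.204 > 1 and Σzᵢ/Kᵢ = 1.475 > 1, so g(0) = 0.204 > 0 and g(1) = -0.475 < 0.
Newton iteration, V/F⁰ = 0.68:
  V/F = 0.680: g = -0.1730, g' = -0.652 → V/F = 0.415
  V/F = 0.415: g = -0.0224, g' = -0.518 → V/F = 0.372
  V/F = 0.372: g = -0.0001, g' = -0.514 → V/F = 0.371
Converged at V/F = 0.371.
Compositions from xᵢ = zᵢ/(1+V/F(Kᵢ−1)), yᵢ = Kᵢxᵢ:
  1: x = 0.307, y = 0.633
  2: x = 0.063, y = 0.077
  3: x = 0.173, y = 0.123
  4: x = 0.247, y = 0.109
  5: x = 0.210, y = 0.059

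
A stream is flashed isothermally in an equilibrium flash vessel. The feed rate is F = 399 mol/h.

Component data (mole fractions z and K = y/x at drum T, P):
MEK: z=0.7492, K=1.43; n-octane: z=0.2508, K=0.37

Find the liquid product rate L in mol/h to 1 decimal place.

L = 157.2 mol/h

Let ψ = V/F and solve Σ zᵢ(Kᵢ−1)/(1+ψ(Kᵢ−1)) = 0.
g(0) = ΣzᵢKᵢ − 1 = 0.1642 and g(1) = 1 − Σzᵢ/Kᵢ = -0.2018, so a root lies in (0, 1).
Binary case is linear: z₁(K₁−1)(1+ψ(K₂−1)) + z₂(K₂−1)(1+ψ(K₁−1)) = 0
⇒ ψ = [z₁(K₁−1)+z₂(K₂−1)] / [−(K₁−1)(K₂−1)] = 0.16415/0.27090 = 0.6060
Then V = ψ·F = 0.6060·399 = 241.8 mol/h and L = F − V = 157.2 mol/h.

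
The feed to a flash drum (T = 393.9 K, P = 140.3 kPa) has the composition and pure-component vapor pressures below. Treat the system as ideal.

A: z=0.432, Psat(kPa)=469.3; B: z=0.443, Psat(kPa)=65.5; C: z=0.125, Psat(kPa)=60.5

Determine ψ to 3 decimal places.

Raoult's law: Kᵢ = Pᵢˢᵃᵗ/P = Pᵢˢᵃᵗ/140.3.
  K_A = 469.3/140.3 = 3.34498, K_B = 65.5/140.3 = 0.46686, K_C = 60.5/140.3 = 0.43122
Material balance + equilibrium reduce to Σ zᵢ(Kᵢ−1)/(1+ψ(Kᵢ−1)) = 0.
Check two-phase: ΣzᵢKᵢ = 1.706 > 1 and Σzᵢ/Kᵢ = 1.368 > 1, so g(0) = 0.706 > 0 and g(1) = -0.368 < 0.
Newton iteration, ψ⁰ = 0.5:
  ψ = 0.500: g = 0.0449, g' = -0.816 → ψ = 0.555
  ψ = 0.555: g = 0.0008, g' = -0.789 → ψ = 0.556
Converged at ψ = 0.556.

ψ = 0.556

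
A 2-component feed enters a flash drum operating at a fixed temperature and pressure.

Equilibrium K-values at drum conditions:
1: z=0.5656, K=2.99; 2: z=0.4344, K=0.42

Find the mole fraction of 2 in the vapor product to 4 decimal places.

Binary case is linear: z₁(K₁−1)(1+ψ(K₂−1)) + z₂(K₂−1)(1+ψ(K₁−1)) = 0
⇒ ψ = [z₁(K₁−1)+z₂(K₂−1)] / [−(K₁−1)(K₂−1)] = 0.87359/1.15420 = 0.7569
Compositions from xᵢ = zᵢ/(1+ψ(Kᵢ−1)), yᵢ = Kᵢxᵢ:
  1: x = 0.2257, y = 0.6748
  2: x = 0.7743, y = 0.3252

y_2 = 0.3252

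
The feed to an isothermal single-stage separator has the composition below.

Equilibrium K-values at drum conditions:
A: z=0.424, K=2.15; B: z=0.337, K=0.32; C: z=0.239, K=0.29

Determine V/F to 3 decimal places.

V/F = 0.111

Iterate (Newton) starting at V/F = 0.5:
  V/F = 0.500: g = -0.3007, g' = -0.873 → V/F = 0.156
  V/F = 0.156: g = -0.0335, g' = -0.751 → V/F = 0.111
Converged at V/F = 0.111.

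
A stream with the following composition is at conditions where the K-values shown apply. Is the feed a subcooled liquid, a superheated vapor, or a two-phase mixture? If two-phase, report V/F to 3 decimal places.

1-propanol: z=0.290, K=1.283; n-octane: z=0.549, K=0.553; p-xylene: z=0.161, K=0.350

subcooled liquid

ΣzᵢKᵢ = 0.732; Σzᵢ/Kᵢ = 1.679.
Since ΣzᵢKᵢ < 1 the mixture is below its bubble point — single liquid phase.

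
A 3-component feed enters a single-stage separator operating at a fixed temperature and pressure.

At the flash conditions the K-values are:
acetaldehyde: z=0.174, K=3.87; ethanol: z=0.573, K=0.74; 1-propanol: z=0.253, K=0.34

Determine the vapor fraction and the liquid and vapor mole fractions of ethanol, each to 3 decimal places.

ψ = 0.160, x_ethanol = 0.598, y_ethanol = 0.442

Material balance + equilibrium reduce to Σ zᵢ(Kᵢ−1)/(1+ψ(Kᵢ−1)) = 0.
g(0) = ΣzᵢKᵢ − 1 = 0.183 and g(1) = 1 − Σzᵢ/Kᵢ = -0.563, so a root lies in (0, 1).
Newton–Raphson from ψ = 0.5:
  ψ = 0.500: g = -0.2154, g' = -0.538 → ψ = 0.100
  ψ = 0.100: g = 0.0563, g' = -1.033 → ψ = 0.155
  ψ = 0.155: g = 0.0048, g' = -0.867 → ψ = 0.160
Converged at ψ = 0.160.
Compositions from xᵢ = zᵢ/(1+ψ(Kᵢ−1)), yᵢ = Kᵢxᵢ:
  acetaldehyde: x = 0.119, y = 0.461
  ethanol: x = 0.598, y = 0.442
  1-propanol: x = 0.283, y = 0.096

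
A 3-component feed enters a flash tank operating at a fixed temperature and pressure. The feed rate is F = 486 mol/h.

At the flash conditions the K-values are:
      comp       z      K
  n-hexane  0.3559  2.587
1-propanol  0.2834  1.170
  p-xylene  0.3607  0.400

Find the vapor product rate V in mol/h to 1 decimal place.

Newton–Raphson from ψ = 0.43:
  ψ = 0.4300: g = 0.08894, g' = -0.5596 → ψ = 0.5889
  ψ = 0.5889: g = 0.00106, g' = -0.5568 → ψ = 0.5908
Converged at ψ = 0.5908.
Then V = ψ·F = 0.5908·486 = 287.1 mol/h and L = F − V = 198.9 mol/h.

V = 287.1 mol/h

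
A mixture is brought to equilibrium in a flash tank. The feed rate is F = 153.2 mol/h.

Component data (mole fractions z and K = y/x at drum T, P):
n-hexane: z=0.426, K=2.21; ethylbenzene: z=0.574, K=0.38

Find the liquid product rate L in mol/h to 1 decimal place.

Let β = V/F and solve Σ zᵢ(Kᵢ−1)/(1+β(Kᵢ−1)) = 0.
Feasibility: ΣzᵢKᵢ = 1.160, Σzᵢ/Kᵢ = 1.703 — both > 1, two phases present.
Binary case is linear: z₁(K₁−1)(1+β(K₂−1)) + z₂(K₂−1)(1+β(K₁−1)) = 0
⇒ β = [z₁(K₁−1)+z₂(K₂−1)] / [−(K₁−1)(K₂−1)] = 0.1596/0.7502 = 0.213
Then V = β·F = 0.2127·153.2 = 32.6 mol/h and L = F − V = 120.6 mol/h.

L = 120.6 mol/h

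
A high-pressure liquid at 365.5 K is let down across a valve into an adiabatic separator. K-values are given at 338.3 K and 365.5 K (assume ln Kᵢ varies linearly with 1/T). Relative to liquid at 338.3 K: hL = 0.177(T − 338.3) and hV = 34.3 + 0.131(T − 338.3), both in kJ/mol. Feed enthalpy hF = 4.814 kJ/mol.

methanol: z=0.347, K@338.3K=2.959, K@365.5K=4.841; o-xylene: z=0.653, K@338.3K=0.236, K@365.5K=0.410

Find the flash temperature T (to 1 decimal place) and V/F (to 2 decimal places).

T = 339.4 K, V/F = 0.13

Adiabatic flash: solve Rachford–Rice at each trial T, then check hF = ψ·hV(T) + (1−ψ)·hL(T).
  T = 338.3 K: K = (2.959, 0.236), RR gives ψ = 0.121, H_out = 4.145 kJ/mol
  T = 365.5 K: K = (4.841, 0.410), RR gives ψ = 0.418, H_out = 18.633 kJ/mol
  T = 351.9 K: K = (3.821, 0.314), RR gives ψ = 0.275, H_out = 11.656 kJ/mol
  T = 345.1 K: K = (3.371, 0.273), RR gives ψ = 0.202, H_out = 8.069 kJ/mol
  T = 341.7 K: K = (3.160, 0.254), RR gives ψ = 0.163, H_out = 6.165 kJ/mol
  T = 340.0 K: K = (3.059, 0.245), RR gives ψ = 0.142, H_out = 5.172 kJ/mol
Linear interpolation between T = 338.3 (H_out = 4.145) and T = 340.0 (H_out = 5.172) on hF = 4.814 gives T ≈ 339.4 K, at which ψ = 0.13.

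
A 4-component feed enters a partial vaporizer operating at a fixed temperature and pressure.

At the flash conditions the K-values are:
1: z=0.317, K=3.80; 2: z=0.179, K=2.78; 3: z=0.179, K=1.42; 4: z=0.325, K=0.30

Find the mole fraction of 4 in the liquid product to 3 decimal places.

x_4 = 0.685

Newton–Raphson from V/F = 0.5:
  V/F = 0.500: g = 0.2505, g' = -0.989 → V/F = 0.753
  V/F = 0.753: g = -0.0027, g' = -1.092 → V/F = 0.751
Converged at V/F = 0.751.
Compositions from xᵢ = zᵢ/(1+V/F(Kᵢ−1)), yᵢ = Kᵢxᵢ:
  1: x = 0.102, y = 0.388
  2: x = 0.077, y = 0.213
  3: x = 0.136, y = 0.193
  4: x = 0.685, y = 0.206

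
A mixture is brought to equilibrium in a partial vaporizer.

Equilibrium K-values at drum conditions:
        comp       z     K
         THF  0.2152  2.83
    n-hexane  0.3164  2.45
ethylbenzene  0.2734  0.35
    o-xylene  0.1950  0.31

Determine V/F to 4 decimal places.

V/F = 0.5033

Rachford–Rice: g(V/F) = Σ zᵢ(Kᵢ−1)/(1+V/F(Kᵢ−1)) = 0.
Check two-phase: ΣzᵢKᵢ = 1.5403 > 1 and Σzᵢ/Kᵢ = 1.6154 > 1, so g(0) = 0.5403 > 0 and g(1) = -0.6154 < 0.
Iterate (Newton) starting at V/F = 0.5:
  V/F = 0.5000: g = 0.00291, g' = -0.8900 → V/F = 0.5033
Converged at V/F = 0.5033.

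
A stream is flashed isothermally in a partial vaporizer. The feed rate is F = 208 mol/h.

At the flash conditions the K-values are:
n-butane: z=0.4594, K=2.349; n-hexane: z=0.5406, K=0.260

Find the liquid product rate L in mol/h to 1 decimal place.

L = 162.2 mol/h

Binary case is linear: z₁(K₁−1)(1+ψ(K₂−1)) + z₂(K₂−1)(1+ψ(K₁−1)) = 0
⇒ ψ = [z₁(K₁−1)+z₂(K₂−1)] / [−(K₁−1)(K₂−1)] = 0.21969/0.99826 = 0.2201
Then V = ψ·F = 0.2201·208 = 45.8 mol/h and L = F − V = 162.2 mol/h.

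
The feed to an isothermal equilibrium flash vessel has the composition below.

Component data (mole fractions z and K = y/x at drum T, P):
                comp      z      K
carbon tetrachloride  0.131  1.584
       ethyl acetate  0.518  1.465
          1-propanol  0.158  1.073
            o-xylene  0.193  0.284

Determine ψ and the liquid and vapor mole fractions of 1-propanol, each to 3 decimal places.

Let ψ = V/F and solve Σ zᵢ(Kᵢ−1)/(1+ψ(Kᵢ−1)) = 0.
Check two-phase: ΣzᵢKᵢ = 1.191 > 1 and Σzᵢ/Kᵢ = 1.263 > 1, so g(0) = 0.191 > 0 and g(1) = -0.263 < 0.
Newton–Raphson from ψ = 0.65:
  ψ = 0.650: g = -0.0071, g' = -0.436 → ψ = 0.634
Converged at ψ = 0.634.
Compositions from xᵢ = zᵢ/(1+ψ(Kᵢ−1)), yᵢ = Kᵢxᵢ:
  carbon tetrachloride: x = 0.096, y = 0.151
  ethyl acetate: x = 0.400, y = 0.586
  1-propanol: x = 0.151, y = 0.162
  o-xylene: x = 0.353, y = 0.100

ψ = 0.634, x_1-propanol = 0.151, y_1-propanol = 0.162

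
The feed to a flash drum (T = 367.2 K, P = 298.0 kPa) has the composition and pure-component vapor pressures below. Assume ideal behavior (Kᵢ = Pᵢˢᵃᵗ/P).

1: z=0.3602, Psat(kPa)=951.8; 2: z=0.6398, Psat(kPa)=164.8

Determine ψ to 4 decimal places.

ψ = 0.5142

Raoult's law: Kᵢ = Pᵢˢᵃᵗ/P = Pᵢˢᵃᵗ/298.0.
  K_1 = 951.8/298.0 = 3.193960, K_2 = 164.8/298.0 = 0.553020
Rachford–Rice: g(ψ) = Σ zᵢ(Kᵢ−1)/(1+ψ(Kᵢ−1)) = 0.
Check two-phase: ΣzᵢKᵢ = 1.5043 > 1 and Σzᵢ/Kᵢ = 1.2697 > 1, so g(0) = 0.5043 > 0 and g(1) = -0.2697 < 0.
Iterate (Newton) starting at ψ = 0.5:
  ψ = 0.5000: g = 0.00857, g' = -0.6063 → ψ = 0.5141
  ψ = 0.5141: g = 0.00006, g' = -0.5984 → ψ = 0.5142
Converged at ψ = 0.5142.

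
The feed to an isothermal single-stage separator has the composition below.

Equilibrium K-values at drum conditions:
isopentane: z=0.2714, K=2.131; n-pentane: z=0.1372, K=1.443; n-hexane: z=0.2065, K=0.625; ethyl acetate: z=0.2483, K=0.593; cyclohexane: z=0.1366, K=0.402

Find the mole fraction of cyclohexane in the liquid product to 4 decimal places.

x_cyclohexane = 0.1606

Rachford–Rice: g(β) = Σ zᵢ(Kᵢ−1)/(1+β(Kᵢ−1)) = 0.
g(0) = ΣzᵢKᵢ − 1 = 0.1076 and g(1) = 1 − Σzᵢ/Kᵢ = -0.3114, so a root lies in (0, 1).
Newton–Raphson from β = 0.38:
  β = 0.3800: g = -0.04885, g' = -0.3684 → β = 0.2474
  β = 0.2474: g = 0.00102, g' = -0.3873 → β = 0.2500
Converged at β = 0.2500.
Compositions from xᵢ = zᵢ/(1+β(Kᵢ−1)), yᵢ = Kᵢxᵢ:
  isopentane: x = 0.2116, y = 0.4509
  n-pentane: x = 0.1235, y = 0.1782
  n-hexane: x = 0.2279, y = 0.1424
  ethyl acetate: x = 0.2764, y = 0.1639
  cyclohexane: x = 0.1606, y = 0.0646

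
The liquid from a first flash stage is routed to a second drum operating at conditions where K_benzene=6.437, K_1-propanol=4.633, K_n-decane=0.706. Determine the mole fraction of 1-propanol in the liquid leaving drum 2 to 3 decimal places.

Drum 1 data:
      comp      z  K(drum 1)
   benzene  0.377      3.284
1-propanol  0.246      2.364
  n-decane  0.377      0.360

x_1-propanol (drum 2) = 0.034

Drum 1:
Rachford–Rice: g(ψ₁) = Σ zᵢ(Kᵢ−1)/(1+ψ₁(Kᵢ−1)) = 0.
Check two-phase: ΣzᵢKᵢ = 1.955 > 1 and Σzᵢ/Kᵢ = 1.266 > 1, so g(0) = 0.955 > 0 and g(1) = -0.266 < 0.
Newton–Raphson from ψ₁ = 0.52:
  ψ₁ = 0.520: g = 0.2283, g' = -0.914 → ψ₁ = 0.770
Converged at ψ₁ = 0.770.
Drum-1 compositions:
  benzene: x = 0.137, y = 0.449
  1-propanol: x = 0.120, y = 0.284
  n-decane: x = 0.743, y = 0.268
Drum-2 feed = drum-1 liquid: z₂ = (0.1367, 0.1200, 0.7434).
Drum 2:
Newton iteration, ψ₂⁰ = 0.45:
  ψ₂ = 0.450: g = 0.1291, g' = -0.653 → ψ₂ = 0.648
  ψ₂ = 0.648: g = 0.0244, g' = -0.437 → ψ₂ = 0.703
  ψ₂ = 0.703: g = 0.0010, g' = -0.401 → ψ₂ = 0.706
Converged at ψ₂ = 0.706.
  benzene: x = 0.028, y = 0.182
  1-propanol: x = 0.034, y = 0.156
  n-decane: x = 0.938, y = 0.662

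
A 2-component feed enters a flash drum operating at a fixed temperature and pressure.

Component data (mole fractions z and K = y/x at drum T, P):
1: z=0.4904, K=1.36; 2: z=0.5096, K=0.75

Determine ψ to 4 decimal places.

ψ = 0.5460

Binary case is linear: z₁(K₁−1)(1+ψ(K₂−1)) + z₂(K₂−1)(1+ψ(K₁−1)) = 0
⇒ ψ = [z₁(K₁−1)+z₂(K₂−1)] / [−(K₁−1)(K₂−1)] = 0.04914/0.09000 = 0.5460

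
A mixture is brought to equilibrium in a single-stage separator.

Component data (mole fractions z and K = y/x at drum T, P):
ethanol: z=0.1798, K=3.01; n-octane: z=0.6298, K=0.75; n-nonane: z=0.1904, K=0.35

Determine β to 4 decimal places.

β = 0.1112

Let β = V/F and solve Σ zᵢ(Kᵢ−1)/(1+β(Kᵢ−1)) = 0.
Feasibility: ΣzᵢKᵢ = 1.0802, Σzᵢ/Kᵢ = 1.4435 — both > 1, two phases present.
Iterate (Newton) starting at β = 0.51:
  β = 0.5100: g = -0.18713, g' = -0.4088 → β = 0.0523
  β = 0.0523: g = 0.03937, g' = -0.7214 → β = 0.1069
  β = 0.1069: g = 0.00272, g' = -0.6267 → β = 0.1112
Converged at β = 0.1112.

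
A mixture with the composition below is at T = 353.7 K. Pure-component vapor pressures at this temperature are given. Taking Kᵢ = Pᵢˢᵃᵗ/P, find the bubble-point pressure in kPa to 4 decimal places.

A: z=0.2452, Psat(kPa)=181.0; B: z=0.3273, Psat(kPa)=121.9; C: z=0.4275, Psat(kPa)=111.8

Pbub = 132.0736 kPa

At the bubble point ψ → 0, so ΣzᵢKᵢ = 1 with Kᵢ = Pᵢˢᵃᵗ/P ⇒ P = ΣzᵢPᵢˢᵃᵗ.
P = 0.2452·181.0 + 0.3273·121.9 + 0.4275·111.8 = 132.0736 kPa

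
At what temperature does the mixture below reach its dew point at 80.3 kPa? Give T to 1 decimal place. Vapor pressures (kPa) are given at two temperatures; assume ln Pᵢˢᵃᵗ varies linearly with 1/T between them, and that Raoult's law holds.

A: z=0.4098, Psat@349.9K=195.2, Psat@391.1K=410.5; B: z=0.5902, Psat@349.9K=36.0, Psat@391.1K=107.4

T = 364.3 K

Dew-point temperature: Σzᵢ·P/Pᵢˢᵃᵗ(T) = 1. Interpolate ln Pᵢˢᵃᵗ = aᵢ + bᵢ/T.
  T = 349.9 K: ΣzᵢP/Pᵢˢᵃᵗ = 1.4851
  T = 391.1 K: ΣzᵢP/Pᵢˢᵃᵗ = 0.5214
  T = 370.5 K: ΣzᵢP/Pᵢˢᵃᵗ = 0.8532
  T = 360.2 K: ΣzᵢP/Pᵢˢᵃᵗ = 1.1163
  T = 365.4 K: ΣzᵢP/Pᵢˢᵃᵗ = 0.9727
  T = 362.8 K: ΣzᵢP/Pᵢˢᵃᵗ = 1.0415
  T = 364.1 K: ΣzᵢP/Pᵢˢᵃᵗ = 1.0064
Interpolating between 364.1 K and 365.4 K gives T ≈ 364.3 K.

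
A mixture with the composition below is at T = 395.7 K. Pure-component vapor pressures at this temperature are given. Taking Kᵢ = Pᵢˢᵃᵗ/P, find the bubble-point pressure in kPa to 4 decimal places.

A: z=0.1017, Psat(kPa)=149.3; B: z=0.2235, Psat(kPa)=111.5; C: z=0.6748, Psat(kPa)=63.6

Pbub = 83.0213 kPa

At the bubble point ψ → 0, so ΣzᵢKᵢ = 1 with Kᵢ = Pᵢˢᵃᵗ/P ⇒ P = ΣzᵢPᵢˢᵃᵗ.
P = 0.1017·149.3 + 0.2235·111.5 + 0.6748·63.6 = 83.0213 kPa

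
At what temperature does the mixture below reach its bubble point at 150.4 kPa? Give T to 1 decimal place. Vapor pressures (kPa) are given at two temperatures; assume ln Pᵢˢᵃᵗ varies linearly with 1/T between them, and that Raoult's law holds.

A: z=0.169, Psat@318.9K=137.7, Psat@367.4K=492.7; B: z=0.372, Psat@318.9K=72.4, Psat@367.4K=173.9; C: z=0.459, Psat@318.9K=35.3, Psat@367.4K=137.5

T = 351.9 K

Bubble-point temperature: ΣzᵢPᵢˢᵃᵗ(T) = P. Interpolate ln Pᵢˢᵃᵗ = aᵢ + bᵢ/T.
  T = 318.9 K: ΣzᵢPᵢˢᵃᵗ = 66.41 kPa
  T = 367.4 K: ΣzᵢPᵢˢᵃᵗ = 211.07 kPa
  T = 343.1 K: ΣzᵢPᵢˢᵃᵗ = 122.51 kPa
  T = 355.2 K: ΣzᵢPᵢˢᵃᵗ = 161.94 kPa
  T = 349.1 K: ΣzᵢPᵢˢᵃᵗ = 140.98 kPa
  T = 352.1 K: ΣzᵢPᵢˢᵃᵗ = 151.00 kPa
  T = 350.6 K: ΣzᵢPᵢˢᵃᵗ = 145.93 kPa
Interpolating between 350.6 K and 352.1 K gives T ≈ 351.9 K.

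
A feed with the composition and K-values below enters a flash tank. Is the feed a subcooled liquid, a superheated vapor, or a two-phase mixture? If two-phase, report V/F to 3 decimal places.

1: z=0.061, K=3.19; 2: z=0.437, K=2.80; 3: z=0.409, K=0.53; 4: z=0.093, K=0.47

two-phase, V/F = 0.761

ΣzᵢKᵢ = 1.679; Σzᵢ/Kᵢ = 1.145.
Both exceed 1, so a two-phase solution exists.
Let ψ = V/F and solve Σ zᵢ(Kᵢ−1)/(1+ψ(Kᵢ−1)) = 0.
Iterate (Newton) starting at ψ = 0.5:
  ψ = 0.500: g = 0.1594, g' = -0.662 → ψ = 0.741
  ψ = 0.741: g = 0.0119, g' = -0.586 → ψ = 0.761
Converged at ψ = 0.761.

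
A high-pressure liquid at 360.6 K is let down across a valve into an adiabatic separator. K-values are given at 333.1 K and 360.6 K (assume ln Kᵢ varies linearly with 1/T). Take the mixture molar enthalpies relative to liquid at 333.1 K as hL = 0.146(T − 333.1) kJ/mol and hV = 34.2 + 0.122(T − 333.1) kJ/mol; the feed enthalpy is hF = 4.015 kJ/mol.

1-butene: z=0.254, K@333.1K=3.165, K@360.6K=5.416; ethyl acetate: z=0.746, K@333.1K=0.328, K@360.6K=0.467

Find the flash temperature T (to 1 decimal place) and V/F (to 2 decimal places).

Adiabatic flash: solve Rachford–Rice at each trial T, then check hF = ψ·hV(T) + (1−ψ)·hL(T).
  T = 333.1 K: K = (3.165, 0.328), RR gives ψ = 0.033, H_out = 1.142 kJ/mol
  T = 360.6 K: K = (5.416, 0.467), RR gives ψ = 0.308, H_out = 14.332 kJ/mol
  T = 346.9 K: K = (4.189, 0.394), RR gives ψ = 0.185, H_out = 8.296 kJ/mol
  T = 340.0 K: K = (3.651, 0.360), RR gives ψ = 0.116, H_out = 4.946 kJ/mol
  T = 336.6 K: K = (3.406, 0.344), RR gives ψ = 0.077, H_out = 3.144 kJ/mol
  T = 338.3 K: K = (3.527, 0.352), RR gives ψ = 0.097, H_out = 4.061 kJ/mol
Linear interpolation between T = 336.6 (H_out = 3.144) and T = 338.3 (H_out = 4.061) on hF = 4.015 gives T ≈ 338.2 K, at which ψ = 0.10.

T = 338.2 K, V/F = 0.10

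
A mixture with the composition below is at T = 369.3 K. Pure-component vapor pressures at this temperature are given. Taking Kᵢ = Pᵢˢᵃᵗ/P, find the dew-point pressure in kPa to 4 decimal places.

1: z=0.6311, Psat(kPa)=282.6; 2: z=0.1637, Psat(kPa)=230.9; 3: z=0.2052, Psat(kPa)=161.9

Pdew = 237.5519 kPa

At the dew point ψ → 1, so Σzᵢ/Kᵢ = 1 with Kᵢ = Pᵢˢᵃᵗ/P ⇒ 1/P = Σzᵢ/Pᵢˢᵃᵗ.
1/P = 0.6311/282.6 + 0.1637/230.9 + 0.2052/161.9 = 0.0042096 ⇒ P = 237.5519 kPa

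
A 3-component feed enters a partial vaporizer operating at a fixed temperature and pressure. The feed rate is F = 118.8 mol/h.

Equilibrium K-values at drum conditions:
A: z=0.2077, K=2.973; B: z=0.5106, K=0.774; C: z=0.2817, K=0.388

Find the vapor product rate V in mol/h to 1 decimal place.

Let ψ = V/F and solve Σ zᵢ(Kᵢ−1)/(1+ψ(Kᵢ−1)) = 0.
Feasibility: ΣzᵢKᵢ = 1.1220, Σzᵢ/Kᵢ = 1.4556 — both > 1, two phases present.
Iterate (Newton) starting at ψ = 0.67:
  ψ = 0.6700: g = -0.25172, g' = -0.4893 → ψ = 0.1556
  ψ = 0.1556: g = 0.00341, g' = -0.6302 → ψ = 0.1610
Converged at ψ = 0.1610.
Then V = ψ·F = 0.1610·118.8 = 19.1 mol/h and L = F − V = 99.7 mol/h.

V = 19.1 mol/h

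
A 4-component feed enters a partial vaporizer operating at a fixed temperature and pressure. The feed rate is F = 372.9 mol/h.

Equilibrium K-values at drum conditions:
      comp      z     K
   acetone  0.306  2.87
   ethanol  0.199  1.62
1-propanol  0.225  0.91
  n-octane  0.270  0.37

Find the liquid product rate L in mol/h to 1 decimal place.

L = 106.8 mol/h

Material balance + equilibrium reduce to Σ zᵢ(Kᵢ−1)/(1+ψ(Kᵢ−1)) = 0.
g(0) = ΣzᵢKᵢ − 1 = 0.505 and g(1) = 1 − Σzᵢ/Kᵢ = -0.206, so a root lies in (0, 1).
Newton–Raphson from ψ = 0.5:
  ψ = 0.500: g = 0.1204, g' = -0.561 → ψ = 0.715
  ψ = 0.715: g = -0.0006, g' = -0.589 → ψ = 0.714
Converged at ψ = 0.714.
Then V = ψ·F = 0.7136·372.9 = 266.1 mol/h and L = F − V = 106.8 mol/h.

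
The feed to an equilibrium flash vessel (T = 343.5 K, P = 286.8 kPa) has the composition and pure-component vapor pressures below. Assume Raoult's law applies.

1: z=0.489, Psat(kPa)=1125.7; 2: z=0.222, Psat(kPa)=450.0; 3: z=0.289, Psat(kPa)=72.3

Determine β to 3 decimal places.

β = 0.783

Raoult's law: Kᵢ = Pᵢˢᵃᵗ/P = Pᵢˢᵃᵗ/286.8.
  K_1 = 1125.7/286.8 = 3.92503, K_2 = 450.0/286.8 = 1.56904, K_3 = 72.3/286.8 = 0.25209
Material balance + equilibrium reduce to Σ zᵢ(Kᵢ−1)/(1+β(Kᵢ−1)) = 0.
g(0) = ΣzᵢKᵢ − 1 = 1.341 and g(1) = 1 − Σzᵢ/Kᵢ = -0.412, so a root lies in (0, 1).
Iterate (Newton) starting at β = 0.36:
  β = 0.360: g = 0.5058, g' = -1.345 → β = 0.736
  β = 0.736: g = 0.0618, g' = -1.257 → β = 0.785
  β = 0.785: g = -0.0026, g' = -1.368 → β = 0.783
Converged at β = 0.783.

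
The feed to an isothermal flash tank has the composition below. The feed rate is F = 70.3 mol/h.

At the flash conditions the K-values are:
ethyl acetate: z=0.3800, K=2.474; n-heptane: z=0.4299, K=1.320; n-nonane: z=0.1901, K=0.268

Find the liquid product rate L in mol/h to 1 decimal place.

L = 11.5 mol/h

Rachford–Rice: g(ψ) = Σ zᵢ(Kᵢ−1)/(1+ψ(Kᵢ−1)) = 0.
Check two-phase: ΣzᵢKᵢ = 1.5585 > 1 and Σzᵢ/Kᵢ = 1.1886 > 1, so g(0) = 0.5585 > 0 and g(1) = -0.1886 < 0.
Newton–Raphson from ψ = 0.5:
  ψ = 0.5000: g = 0.22157, g' = -0.5598 → ψ = 0.8958
  ψ = 0.8958: g = -0.05592, g' = -1.0394 → ψ = 0.8420
  ψ = 0.8420: g = -0.00443, g' = -0.8838 → ψ = 0.8370
Converged at ψ = 0.8370.
Then V = ψ·F = 0.8370·70.3 = 58.8 mol/h and L = F − V = 11.5 mol/h.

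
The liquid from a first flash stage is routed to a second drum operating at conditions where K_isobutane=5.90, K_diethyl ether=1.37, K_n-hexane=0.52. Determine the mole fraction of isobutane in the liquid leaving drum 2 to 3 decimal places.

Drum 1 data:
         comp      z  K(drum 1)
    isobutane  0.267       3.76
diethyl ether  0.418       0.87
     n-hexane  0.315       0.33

x_isobutane (drum 2) = 0.032

Drum 1:
Material balance + equilibrium reduce to Σ zᵢ(Kᵢ−1)/(1+ψ₁(Kᵢ−1)) = 0.
g(0) = ΣzᵢKᵢ − 1 = 0.472 and g(1) = 1 − Σzᵢ/Kᵢ = -0.506, so a root lies in (0, 1).
Newton iteration, ψ₁⁰ = 0.44:
  ψ₁ = 0.440: g = -0.0241, g' = -0.707 → ψ₁ = 0.406
Converged at ψ₁ = 0.406.
Drum-1 compositions:
  isobutane: x = 0.126, y = 0.473
  diethyl ether: x = 0.441, y = 0.384
  n-hexane: x = 0.433, y = 0.143
Drum-2 feed = drum-1 liquid: z₂ = (0.1259, 0.4413, 0.4328).
Drum 2:
Newton iteration, ψ₂⁰ = 0.5:
  ψ₂ = 0.500: g = 0.0432, g' = -0.470 → ψ₂ = 0.592
  ψ₂ = 0.592: g = 0.0018, g' = -0.434 → ψ₂ = 0.596
Converged at ψ₂ = 0.596.
  isobutane: x = 0.032, y = 0.189
  diethyl ether: x = 0.362, y = 0.495
  n-hexane: x = 0.606, y = 0.315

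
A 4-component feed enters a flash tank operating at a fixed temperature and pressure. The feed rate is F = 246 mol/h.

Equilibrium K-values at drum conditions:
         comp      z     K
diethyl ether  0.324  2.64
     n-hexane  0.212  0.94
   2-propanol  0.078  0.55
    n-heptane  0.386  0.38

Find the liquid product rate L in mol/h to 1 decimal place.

L = 168.9 mol/h

Rachford–Rice: g(β) = Σ zᵢ(Kᵢ−1)/(1+β(Kᵢ−1)) = 0.
Feasibility: ΣzᵢKᵢ = 1.244, Σzᵢ/Kᵢ = 1.506 — both > 1, two phases present.
Iterate (Newton) starting at β = 0.36:
  β = 0.360: g = -0.0289, g' = -0.614 → β = 0.313
  β = 0.313: g = 0.0004, g' = -0.631 → β = 0.314
Converged at β = 0.314.
Then V = β·F = 0.3136·246 = 77.1 mol/h and L = F − V = 168.9 mol/h.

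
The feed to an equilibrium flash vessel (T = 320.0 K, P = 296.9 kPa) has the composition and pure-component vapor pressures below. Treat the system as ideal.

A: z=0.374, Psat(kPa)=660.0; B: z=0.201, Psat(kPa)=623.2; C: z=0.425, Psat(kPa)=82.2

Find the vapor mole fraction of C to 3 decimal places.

Raoult's law: Kᵢ = Pᵢˢᵃᵗ/P = Pᵢˢᵃᵗ/296.9.
  K_A = 660.0/296.9 = 2.22297, K_B = 623.2/296.9 = 2.09902, K_C = 82.2/296.9 = 0.27686
Rachford–Rice: g(ψ) = Σ zᵢ(Kᵢ−1)/(1+ψ(Kᵢ−1)) = 0.
Feasibility: ΣzᵢKᵢ = 1.371, Σzᵢ/Kᵢ = 1.799 — both > 1, two phases present.
Newton–Raphson from ψ = 0.5:
  ψ = 0.500: g = -0.0550, g' = -0.862 → ψ = 0.436
  ψ = 0.436: g = -0.0013, g' = -0.823 → ψ = 0.435
Converged at ψ = 0.435.
Compositions from xᵢ = zᵢ/(1+ψ(Kᵢ−1)), yᵢ = Kᵢxᵢ:
  A: x = 0.244, y = 0.543
  B: x = 0.136, y = 0.286
  C: x = 0.620, y = 0.172

y_C = 0.172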